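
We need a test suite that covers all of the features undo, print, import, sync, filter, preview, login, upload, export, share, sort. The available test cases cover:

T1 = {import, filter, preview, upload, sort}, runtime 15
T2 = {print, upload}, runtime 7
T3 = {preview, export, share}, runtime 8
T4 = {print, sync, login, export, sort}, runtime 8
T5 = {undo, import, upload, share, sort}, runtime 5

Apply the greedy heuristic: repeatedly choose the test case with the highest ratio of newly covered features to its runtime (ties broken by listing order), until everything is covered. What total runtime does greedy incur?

Pick 1: T5 adds 5 new (undo, import, upload, share, sort) at runtime 5 (ratio 5/5).
Pick 2: T4 adds 4 new (print, sync, login, export) at runtime 8 (ratio 4/8).
Pick 3: T1 adds 2 new (filter, preview) at runtime 15 (ratio 2/15).
Greedy total runtime: 5 + 8 + 15 = 28.

28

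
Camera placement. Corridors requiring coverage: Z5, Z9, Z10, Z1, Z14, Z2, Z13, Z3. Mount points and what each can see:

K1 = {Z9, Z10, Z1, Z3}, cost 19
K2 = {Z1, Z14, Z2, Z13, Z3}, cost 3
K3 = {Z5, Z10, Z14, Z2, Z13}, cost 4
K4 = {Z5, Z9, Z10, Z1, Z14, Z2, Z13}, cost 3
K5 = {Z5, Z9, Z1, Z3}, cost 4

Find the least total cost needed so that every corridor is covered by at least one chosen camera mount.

6

K2, K4 cover every corridor at cost 3 + 3 = 6.
Any cover uses at least 2 camera mounts; among all covering selections none totals below 6.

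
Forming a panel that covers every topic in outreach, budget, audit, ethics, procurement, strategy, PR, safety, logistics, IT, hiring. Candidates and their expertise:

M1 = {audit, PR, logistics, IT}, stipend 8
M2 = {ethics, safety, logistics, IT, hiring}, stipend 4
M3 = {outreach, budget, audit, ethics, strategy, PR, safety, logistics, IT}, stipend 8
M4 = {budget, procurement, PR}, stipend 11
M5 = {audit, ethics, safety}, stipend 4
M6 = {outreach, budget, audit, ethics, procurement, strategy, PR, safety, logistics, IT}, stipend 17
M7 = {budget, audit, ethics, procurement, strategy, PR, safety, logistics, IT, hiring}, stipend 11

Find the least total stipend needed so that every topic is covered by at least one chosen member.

19

M3, M7 cover every topic at stipend 8 + 11 = 19.
Any cover uses at least 2 members; among all covering selections none totals below 19.
Greedy by coverage-per-stipend would pick M2, M3, M4 for 23 — worse than the optimum 19.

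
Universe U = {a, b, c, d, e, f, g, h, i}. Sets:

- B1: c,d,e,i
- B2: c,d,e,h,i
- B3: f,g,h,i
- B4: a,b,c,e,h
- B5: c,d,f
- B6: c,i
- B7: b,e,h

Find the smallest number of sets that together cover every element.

B1, B3, B4 together cover {a, b, c, d, e, f, g, h, i} — every element.
No 2 of the 7 sets cover everything (all 21 pairs fall short), so 3 is minimum.

3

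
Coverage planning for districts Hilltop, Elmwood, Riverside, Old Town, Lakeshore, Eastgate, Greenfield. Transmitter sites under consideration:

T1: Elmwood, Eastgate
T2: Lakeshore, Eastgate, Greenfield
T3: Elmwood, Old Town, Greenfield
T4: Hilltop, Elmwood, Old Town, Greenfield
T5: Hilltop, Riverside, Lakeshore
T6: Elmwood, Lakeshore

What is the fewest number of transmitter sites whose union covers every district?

T1, T3, T5 together cover {Hilltop, Elmwood, Riverside, Old Town, Lakeshore, Eastgate, Greenfield} — every district.
No 2 of the 6 transmitter sites cover everything (all 15 pairs fall short), so 3 is minimum.

3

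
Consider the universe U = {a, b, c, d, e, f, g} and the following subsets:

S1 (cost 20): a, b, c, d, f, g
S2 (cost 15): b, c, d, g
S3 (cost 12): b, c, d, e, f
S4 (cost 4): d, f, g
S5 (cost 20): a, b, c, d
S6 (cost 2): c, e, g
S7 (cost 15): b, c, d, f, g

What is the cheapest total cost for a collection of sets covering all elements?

S1, S6 cover every element at cost 20 + 2 = 22.
Any cover uses at least 2 sets; among all covering selections none totals below 22.

22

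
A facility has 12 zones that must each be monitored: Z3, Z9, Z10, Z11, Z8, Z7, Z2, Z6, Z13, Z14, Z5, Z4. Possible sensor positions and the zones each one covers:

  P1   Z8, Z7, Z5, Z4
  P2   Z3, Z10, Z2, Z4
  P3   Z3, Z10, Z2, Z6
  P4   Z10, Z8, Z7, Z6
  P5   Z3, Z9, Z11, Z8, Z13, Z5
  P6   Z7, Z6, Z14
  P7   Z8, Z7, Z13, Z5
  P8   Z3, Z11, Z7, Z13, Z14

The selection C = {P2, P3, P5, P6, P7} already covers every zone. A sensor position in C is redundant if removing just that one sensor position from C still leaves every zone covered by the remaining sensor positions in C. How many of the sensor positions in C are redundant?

2

Drop P2: Z4 uncovered — not redundant.
Drop P3: the rest still cover every zone — redundant.
Drop P5: Z9, Z11 uncovered — not redundant.
Drop P6: Z14 uncovered — not redundant.
Drop P7: the rest still cover every zone — redundant.
2 redundant: P3, P7.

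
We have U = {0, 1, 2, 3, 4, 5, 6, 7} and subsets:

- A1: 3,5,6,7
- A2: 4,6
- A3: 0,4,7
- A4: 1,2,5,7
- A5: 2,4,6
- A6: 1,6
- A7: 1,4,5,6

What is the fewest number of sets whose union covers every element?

3

A1, A3, A4 together cover {0, 1, 2, 3, 4, 5, 6, 7} — every element.
No 2 of the 7 sets cover everything (all 21 pairs fall short), so 3 is minimum.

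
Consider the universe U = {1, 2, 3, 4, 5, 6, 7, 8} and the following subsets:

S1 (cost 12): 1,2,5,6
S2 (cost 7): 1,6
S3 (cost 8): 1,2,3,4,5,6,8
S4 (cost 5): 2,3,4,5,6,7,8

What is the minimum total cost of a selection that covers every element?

S2, S4 cover every element at cost 7 + 5 = 12.
Any cover uses at least 2 sets; among all covering selections none totals below 12.

12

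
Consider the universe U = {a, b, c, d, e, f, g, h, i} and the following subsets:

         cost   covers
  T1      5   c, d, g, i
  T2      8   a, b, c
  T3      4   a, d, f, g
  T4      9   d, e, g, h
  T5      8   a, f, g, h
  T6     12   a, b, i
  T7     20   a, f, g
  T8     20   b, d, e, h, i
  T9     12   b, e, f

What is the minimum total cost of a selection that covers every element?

25

T1, T5, T9 cover every element at cost 5 + 8 + 12 = 25.
Any cover uses at least 3 sets; among all covering selections none totals below 25.
Greedy by coverage-per-cost would pick T3, T1, T4, T2 for 26 — worse than the optimum 25.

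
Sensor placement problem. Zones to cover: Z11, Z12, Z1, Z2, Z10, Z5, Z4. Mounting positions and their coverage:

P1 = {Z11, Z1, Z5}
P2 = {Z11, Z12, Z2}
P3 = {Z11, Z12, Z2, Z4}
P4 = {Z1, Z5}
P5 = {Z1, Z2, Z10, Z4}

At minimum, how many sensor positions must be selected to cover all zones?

P1, P2, P5 together cover {Z11, Z12, Z1, Z2, Z10, Z5, Z4} — every zone.
No 2 of the 5 sensor positions cover everything (all 10 pairs fall short), so 3 is minimum.

3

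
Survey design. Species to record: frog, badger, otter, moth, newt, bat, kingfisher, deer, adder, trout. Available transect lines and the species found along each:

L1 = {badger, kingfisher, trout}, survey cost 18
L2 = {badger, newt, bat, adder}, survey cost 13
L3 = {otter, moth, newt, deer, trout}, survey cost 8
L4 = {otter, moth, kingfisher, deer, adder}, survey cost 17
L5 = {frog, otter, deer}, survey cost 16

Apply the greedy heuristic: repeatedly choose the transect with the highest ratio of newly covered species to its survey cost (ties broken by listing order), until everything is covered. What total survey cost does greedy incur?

54

Pick 1: L3 adds 5 new (otter, moth, newt, deer, trout) at survey cost 8 (ratio 5/8).
Pick 2: L2 adds 3 new (badger, bat, adder) at survey cost 13 (ratio 3/13).
Pick 3: L5 adds 1 new (frog) at survey cost 16 (ratio 1/16).
Pick 4: L4 adds 1 new (kingfisher) at survey cost 17 (ratio 1/17).
Greedy total survey cost: 8 + 13 + 16 + 17 = 54.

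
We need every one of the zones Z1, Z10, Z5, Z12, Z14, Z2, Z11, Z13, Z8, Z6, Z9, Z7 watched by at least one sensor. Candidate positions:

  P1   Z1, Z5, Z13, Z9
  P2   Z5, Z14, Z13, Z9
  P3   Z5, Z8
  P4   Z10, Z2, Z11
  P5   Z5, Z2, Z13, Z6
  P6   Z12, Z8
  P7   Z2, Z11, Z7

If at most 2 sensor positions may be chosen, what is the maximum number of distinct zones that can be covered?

Choosing P1, P4 covers {Z1, Z10, Z5, Z2, Z11, Z13, Z9} — 7 zones.
No choice of 2 sensor positions does better; here Z12, Z14, Z8, Z6, Z7 are left uncovered.

7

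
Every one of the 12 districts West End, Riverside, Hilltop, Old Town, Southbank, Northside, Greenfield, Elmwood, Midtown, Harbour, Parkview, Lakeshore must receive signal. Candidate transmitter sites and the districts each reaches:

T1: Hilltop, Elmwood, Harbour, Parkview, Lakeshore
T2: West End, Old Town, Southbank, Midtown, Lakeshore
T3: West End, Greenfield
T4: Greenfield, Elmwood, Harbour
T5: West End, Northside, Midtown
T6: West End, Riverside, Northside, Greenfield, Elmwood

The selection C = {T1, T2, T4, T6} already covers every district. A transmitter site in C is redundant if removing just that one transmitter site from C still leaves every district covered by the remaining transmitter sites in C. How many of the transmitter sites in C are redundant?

1

Drop T1: Hilltop, Parkview uncovered — not redundant.
Drop T2: Old Town, Southbank, Midtown uncovered — not redundant.
Drop T4: the rest still cover every district — redundant.
Drop T6: Riverside, Northside uncovered — not redundant.
1 redundant: T4.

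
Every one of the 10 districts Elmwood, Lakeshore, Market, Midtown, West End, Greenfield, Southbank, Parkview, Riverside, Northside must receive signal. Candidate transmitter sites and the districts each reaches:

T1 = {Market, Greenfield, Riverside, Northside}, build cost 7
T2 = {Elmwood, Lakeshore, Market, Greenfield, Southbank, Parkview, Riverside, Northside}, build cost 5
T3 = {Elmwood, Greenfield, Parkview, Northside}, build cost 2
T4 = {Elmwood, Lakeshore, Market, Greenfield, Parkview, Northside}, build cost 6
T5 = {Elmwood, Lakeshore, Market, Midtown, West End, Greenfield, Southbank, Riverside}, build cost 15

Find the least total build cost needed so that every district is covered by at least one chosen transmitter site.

T3, T5 cover every district at build cost 2 + 15 = 17.
Any cover uses at least 2 transmitter sites; among all covering selections none totals below 17.
Greedy by coverage-per-build cost would pick T3, T2, T5 for 22 — worse than the optimum 17.

17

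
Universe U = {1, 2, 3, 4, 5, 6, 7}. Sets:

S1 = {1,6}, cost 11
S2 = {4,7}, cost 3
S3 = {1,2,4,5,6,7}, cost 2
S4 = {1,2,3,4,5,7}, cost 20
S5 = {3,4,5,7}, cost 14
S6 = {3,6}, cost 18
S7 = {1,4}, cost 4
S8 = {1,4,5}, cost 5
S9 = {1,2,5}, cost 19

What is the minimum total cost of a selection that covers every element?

16

S3, S5 cover every element at cost 2 + 14 = 16.
Any cover uses at least 2 sets; among all covering selections none totals below 16.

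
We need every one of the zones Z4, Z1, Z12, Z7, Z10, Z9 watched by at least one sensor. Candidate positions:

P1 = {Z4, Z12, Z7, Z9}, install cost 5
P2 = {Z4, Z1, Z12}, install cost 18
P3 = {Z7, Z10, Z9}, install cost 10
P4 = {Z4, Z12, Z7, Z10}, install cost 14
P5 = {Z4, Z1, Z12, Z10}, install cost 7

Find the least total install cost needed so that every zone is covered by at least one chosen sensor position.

P1, P5 cover every zone at install cost 5 + 7 = 12.
Any cover uses at least 2 sensor positions; among all covering selections none totals below 12.

12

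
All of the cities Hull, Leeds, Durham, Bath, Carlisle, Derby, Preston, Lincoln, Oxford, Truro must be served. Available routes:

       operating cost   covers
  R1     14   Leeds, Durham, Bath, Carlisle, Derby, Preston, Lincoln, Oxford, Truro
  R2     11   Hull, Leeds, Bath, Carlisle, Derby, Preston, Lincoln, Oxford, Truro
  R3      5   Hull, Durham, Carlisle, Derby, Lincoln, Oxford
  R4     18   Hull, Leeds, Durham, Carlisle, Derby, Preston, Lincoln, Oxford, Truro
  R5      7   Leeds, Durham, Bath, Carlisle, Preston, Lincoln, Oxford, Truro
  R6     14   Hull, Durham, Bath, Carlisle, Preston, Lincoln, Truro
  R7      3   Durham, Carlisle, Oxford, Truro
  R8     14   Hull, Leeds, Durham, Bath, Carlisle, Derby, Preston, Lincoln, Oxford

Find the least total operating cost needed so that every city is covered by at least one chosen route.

R3, R5 cover every city at operating cost 5 + 7 = 12.
Any cover uses at least 2 routes; among all covering selections none totals below 12.

12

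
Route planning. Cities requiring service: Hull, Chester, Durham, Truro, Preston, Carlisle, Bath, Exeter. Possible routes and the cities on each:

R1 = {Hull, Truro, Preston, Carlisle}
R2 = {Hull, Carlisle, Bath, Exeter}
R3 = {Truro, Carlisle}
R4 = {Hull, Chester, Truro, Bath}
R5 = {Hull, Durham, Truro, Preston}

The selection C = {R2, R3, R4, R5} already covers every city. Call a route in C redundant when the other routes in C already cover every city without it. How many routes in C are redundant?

Drop R2: Exeter uncovered — not redundant.
Drop R3: the rest still cover every city — redundant.
Drop R4: Chester uncovered — not redundant.
Drop R5: Durham, Preston uncovered — not redundant.
1 redundant: R3.

1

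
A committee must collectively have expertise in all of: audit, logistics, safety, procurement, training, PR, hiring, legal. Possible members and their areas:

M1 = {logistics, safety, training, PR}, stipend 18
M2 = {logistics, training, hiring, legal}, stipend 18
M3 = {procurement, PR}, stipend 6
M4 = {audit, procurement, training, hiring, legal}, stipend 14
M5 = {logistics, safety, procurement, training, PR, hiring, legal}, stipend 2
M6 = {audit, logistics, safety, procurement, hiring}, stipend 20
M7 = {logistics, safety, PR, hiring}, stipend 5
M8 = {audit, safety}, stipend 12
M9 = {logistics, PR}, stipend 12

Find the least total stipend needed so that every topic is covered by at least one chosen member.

14

M5, M8 cover every topic at stipend 2 + 12 = 14.
Any cover uses at least 2 members; among all covering selections none totals below 14.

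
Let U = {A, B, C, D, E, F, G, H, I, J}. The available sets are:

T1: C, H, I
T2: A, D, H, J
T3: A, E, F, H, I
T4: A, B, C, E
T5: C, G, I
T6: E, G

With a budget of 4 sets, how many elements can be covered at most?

10

Choosing T2, T3, T4, T5 covers {A, B, C, D, E, F, G, H, I, J} — 10 elements.
That is all 10 elements.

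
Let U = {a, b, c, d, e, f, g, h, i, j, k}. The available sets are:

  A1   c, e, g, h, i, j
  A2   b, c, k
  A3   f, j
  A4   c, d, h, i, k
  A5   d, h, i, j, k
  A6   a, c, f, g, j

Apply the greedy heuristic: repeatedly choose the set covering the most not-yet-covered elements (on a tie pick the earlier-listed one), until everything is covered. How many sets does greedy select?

4

Pick 1: A1 covers 6 new elements (c, e, g, h, i, j).
Pick 2: A2 covers 2 new elements (b, k).
Pick 3: A6 covers 2 new elements (a, f).
Pick 4: A4 covers 1 new elements (d).
Greedy uses 4 sets.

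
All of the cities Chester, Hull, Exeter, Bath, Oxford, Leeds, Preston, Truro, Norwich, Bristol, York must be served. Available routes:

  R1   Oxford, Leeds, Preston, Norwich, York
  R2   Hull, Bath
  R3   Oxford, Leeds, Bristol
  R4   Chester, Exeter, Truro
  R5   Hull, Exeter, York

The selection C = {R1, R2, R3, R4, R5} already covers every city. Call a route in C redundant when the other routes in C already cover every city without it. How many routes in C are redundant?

Drop R1: Preston, Norwich uncovered — not redundant.
Drop R2: Bath uncovered — not redundant.
Drop R3: Bristol uncovered — not redundant.
Drop R4: Chester, Truro uncovered — not redundant.
Drop R5: the rest still cover every city — redundant.
1 redundant: R5.

1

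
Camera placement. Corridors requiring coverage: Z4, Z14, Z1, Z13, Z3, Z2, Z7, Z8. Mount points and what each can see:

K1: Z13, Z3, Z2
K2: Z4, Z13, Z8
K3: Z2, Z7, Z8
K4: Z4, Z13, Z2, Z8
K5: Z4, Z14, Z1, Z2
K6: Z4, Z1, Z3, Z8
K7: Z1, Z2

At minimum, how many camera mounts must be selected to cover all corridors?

3

K1, K3, K5 together cover {Z4, Z14, Z1, Z13, Z3, Z2, Z7, Z8} — every corridor.
No 2 of the 7 camera mounts cover everything (all 21 pairs fall short), so 3 is minimum.
Greedy (largest uncovered first) would take K4, K5, K1, K3 — 4 camera mounts — but 3 suffice.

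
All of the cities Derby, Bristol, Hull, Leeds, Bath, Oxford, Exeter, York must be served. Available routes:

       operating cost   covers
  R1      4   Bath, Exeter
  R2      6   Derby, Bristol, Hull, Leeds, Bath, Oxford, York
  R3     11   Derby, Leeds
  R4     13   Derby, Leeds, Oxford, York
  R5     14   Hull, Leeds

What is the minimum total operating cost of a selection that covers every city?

10

R1, R2 cover every city at operating cost 4 + 6 = 10.
Any cover uses at least 2 routes; among all covering selections none totals below 10.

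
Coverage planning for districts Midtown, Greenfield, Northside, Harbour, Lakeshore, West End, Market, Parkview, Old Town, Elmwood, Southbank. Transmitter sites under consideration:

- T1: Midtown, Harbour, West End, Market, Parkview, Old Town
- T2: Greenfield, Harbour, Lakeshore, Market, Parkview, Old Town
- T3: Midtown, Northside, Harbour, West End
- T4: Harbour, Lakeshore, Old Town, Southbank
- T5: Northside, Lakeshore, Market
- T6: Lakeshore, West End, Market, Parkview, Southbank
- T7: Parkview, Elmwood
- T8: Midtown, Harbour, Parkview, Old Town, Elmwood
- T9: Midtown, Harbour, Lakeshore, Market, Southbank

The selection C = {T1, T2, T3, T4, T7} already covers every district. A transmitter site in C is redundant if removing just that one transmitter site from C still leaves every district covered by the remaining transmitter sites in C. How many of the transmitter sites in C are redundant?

Drop T1: the rest still cover every district — redundant.
Drop T2: Greenfield uncovered — not redundant.
Drop T3: Northside uncovered — not redundant.
Drop T4: Southbank uncovered — not redundant.
Drop T7: Elmwood uncovered — not redundant.
1 redundant: T1.

1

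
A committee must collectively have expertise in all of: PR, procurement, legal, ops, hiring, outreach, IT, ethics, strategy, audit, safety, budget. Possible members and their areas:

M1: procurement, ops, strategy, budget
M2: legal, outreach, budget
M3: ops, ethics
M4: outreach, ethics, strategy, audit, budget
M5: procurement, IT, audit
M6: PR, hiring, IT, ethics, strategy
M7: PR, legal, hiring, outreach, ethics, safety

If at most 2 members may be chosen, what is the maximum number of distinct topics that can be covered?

10

Choosing M1, M7 covers {PR, procurement, legal, ops, hiring, outreach, ethics, strategy, safety, budget} — 10 topics.
No choice of 2 members does better; here IT, audit are left uncovered.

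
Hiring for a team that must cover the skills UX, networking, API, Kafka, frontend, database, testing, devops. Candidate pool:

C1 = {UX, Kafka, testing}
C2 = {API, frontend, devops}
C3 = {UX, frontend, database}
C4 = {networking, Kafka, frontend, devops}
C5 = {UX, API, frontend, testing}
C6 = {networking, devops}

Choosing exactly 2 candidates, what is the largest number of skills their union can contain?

7

Choosing C4, C5 covers {UX, networking, API, Kafka, frontend, testing, devops} — 7 skills.
No choice of 2 candidates does better; here database is left uncovered.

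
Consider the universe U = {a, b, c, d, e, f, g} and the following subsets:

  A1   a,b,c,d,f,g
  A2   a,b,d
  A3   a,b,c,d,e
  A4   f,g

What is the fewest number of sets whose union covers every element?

A1, A3 together cover {a, b, c, d, e, f, g} — every element.
No single set contains all 7 elements, so 2 is optimal.

2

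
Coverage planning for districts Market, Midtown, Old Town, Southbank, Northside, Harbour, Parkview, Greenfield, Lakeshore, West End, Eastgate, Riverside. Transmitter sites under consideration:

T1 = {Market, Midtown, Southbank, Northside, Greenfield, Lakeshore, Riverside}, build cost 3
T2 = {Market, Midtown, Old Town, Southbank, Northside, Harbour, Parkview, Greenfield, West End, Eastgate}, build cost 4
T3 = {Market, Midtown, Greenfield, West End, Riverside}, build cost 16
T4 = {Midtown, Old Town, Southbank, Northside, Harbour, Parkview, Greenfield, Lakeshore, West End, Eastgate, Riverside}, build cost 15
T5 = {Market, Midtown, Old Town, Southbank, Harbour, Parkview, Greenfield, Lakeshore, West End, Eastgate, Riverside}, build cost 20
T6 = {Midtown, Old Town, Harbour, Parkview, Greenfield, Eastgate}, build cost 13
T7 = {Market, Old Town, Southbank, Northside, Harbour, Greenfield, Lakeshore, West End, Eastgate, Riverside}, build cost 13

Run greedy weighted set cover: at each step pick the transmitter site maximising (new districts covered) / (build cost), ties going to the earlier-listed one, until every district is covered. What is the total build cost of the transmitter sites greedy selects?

Pick 1: T2 adds 10 new (Market, Midtown, Old Town, Southbank, Northside, Harbour, Parkview, Greenfield, West End, Eastgate) at build cost 4 (ratio 10/4).
Pick 2: T1 adds 2 new (Lakeshore, Riverside) at build cost 3 (ratio 2/3).
Greedy total build cost: 4 + 3 = 7.

7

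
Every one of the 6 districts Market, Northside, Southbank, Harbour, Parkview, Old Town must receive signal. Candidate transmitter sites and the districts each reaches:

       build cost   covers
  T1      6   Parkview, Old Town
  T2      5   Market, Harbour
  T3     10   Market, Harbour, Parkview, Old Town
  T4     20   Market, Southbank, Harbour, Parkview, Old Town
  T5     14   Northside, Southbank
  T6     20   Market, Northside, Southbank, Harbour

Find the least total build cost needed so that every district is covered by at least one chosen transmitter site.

T3, T5 cover every district at build cost 10 + 14 = 24.
Any cover uses at least 2 transmitter sites; among all covering selections none totals below 24.

24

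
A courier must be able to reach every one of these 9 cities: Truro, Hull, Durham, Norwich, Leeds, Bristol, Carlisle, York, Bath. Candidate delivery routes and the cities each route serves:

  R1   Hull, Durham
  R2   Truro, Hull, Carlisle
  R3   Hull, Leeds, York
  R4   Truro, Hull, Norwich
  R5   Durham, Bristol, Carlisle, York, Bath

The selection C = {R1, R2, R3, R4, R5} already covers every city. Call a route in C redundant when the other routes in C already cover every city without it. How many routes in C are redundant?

Drop R1: the rest still cover every city — redundant.
Drop R2: the rest still cover every city — redundant.
Drop R3: Leeds uncovered — not redundant.
Drop R4: Norwich uncovered — not redundant.
Drop R5: Bristol, Bath uncovered — not redundant.
2 redundant: R1, R2.

2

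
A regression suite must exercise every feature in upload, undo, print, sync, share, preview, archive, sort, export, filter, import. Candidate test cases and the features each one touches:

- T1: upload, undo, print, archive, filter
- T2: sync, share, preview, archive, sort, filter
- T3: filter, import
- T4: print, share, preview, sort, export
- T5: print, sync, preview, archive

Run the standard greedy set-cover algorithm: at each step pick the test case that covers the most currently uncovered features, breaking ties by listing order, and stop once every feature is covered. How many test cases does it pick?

4

Pick 1: T2 covers 6 new features (sync, share, preview, archive, sort, filter).
Pick 2: T1 covers 3 new features (upload, undo, print).
Pick 3: T3 covers 1 new features (import).
Pick 4: T4 covers 1 new features (export).
Greedy uses 4 test cases.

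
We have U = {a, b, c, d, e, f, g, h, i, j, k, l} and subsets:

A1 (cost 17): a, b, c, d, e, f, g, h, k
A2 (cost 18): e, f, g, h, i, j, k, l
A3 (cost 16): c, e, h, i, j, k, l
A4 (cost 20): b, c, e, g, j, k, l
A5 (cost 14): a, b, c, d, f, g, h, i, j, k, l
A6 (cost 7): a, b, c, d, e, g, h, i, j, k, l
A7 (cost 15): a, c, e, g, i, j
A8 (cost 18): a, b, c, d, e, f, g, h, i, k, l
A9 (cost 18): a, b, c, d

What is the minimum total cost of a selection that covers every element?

A5, A6 cover every element at cost 14 + 7 = 21.
Any cover uses at least 2 sets; among all covering selections none totals below 21.

21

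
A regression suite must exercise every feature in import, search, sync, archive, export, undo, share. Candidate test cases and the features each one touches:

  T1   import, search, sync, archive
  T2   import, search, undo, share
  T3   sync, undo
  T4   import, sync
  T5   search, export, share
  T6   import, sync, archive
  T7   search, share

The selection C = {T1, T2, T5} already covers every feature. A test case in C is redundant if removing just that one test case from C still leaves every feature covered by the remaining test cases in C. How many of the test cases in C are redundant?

Drop T1: sync, archive uncovered — not redundant.
Drop T2: undo uncovered — not redundant.
Drop T5: export uncovered — not redundant.
None of the test cases in C is redundant.

0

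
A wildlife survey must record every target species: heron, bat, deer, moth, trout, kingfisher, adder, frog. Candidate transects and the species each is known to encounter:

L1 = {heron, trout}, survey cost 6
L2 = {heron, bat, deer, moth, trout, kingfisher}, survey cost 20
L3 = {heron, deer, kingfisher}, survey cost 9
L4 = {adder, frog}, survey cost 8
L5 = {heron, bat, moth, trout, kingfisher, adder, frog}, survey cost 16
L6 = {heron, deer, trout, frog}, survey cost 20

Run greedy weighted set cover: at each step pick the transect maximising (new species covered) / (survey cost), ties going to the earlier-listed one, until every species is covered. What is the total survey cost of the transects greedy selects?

Pick 1: L5 adds 7 new (heron, bat, moth, trout, kingfisher, adder, frog) at survey cost 16 (ratio 7/16).
Pick 2: L3 adds 1 new (deer) at survey cost 9 (ratio 1/9).
Greedy total survey cost: 16 + 9 = 25.

25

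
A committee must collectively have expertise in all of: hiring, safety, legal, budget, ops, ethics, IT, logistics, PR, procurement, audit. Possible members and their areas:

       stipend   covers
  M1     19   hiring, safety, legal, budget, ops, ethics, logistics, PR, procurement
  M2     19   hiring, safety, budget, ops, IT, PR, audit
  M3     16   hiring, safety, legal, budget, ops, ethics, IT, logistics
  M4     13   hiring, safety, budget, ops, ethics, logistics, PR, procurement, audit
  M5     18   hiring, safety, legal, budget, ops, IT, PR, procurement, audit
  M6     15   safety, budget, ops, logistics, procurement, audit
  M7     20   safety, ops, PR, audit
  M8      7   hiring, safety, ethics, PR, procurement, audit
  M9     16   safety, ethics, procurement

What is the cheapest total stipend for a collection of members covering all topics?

M3, M8 cover every topic at stipend 16 + 7 = 23.
Any cover uses at least 2 members; among all covering selections none totals below 23.

23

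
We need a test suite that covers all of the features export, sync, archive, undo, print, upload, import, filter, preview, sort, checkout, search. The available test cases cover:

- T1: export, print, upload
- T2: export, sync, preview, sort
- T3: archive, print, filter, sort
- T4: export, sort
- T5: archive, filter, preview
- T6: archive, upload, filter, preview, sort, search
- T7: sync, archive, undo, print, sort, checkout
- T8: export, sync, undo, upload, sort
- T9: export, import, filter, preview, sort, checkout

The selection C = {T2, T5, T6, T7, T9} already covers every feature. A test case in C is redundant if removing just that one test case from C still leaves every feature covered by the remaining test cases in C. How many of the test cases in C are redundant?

2

Drop T2: the rest still cover every feature — redundant.
Drop T5: the rest still cover every feature — redundant.
Drop T6: upload, search uncovered — not redundant.
Drop T7: undo, print uncovered — not redundant.
Drop T9: import uncovered — not redundant.
2 redundant: T2, T5.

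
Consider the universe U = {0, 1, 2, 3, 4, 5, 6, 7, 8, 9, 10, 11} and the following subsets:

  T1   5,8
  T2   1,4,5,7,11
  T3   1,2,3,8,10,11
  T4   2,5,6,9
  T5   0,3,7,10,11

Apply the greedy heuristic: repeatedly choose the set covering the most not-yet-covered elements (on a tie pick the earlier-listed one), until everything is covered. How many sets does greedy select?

4

Pick 1: T3 covers 6 new elements (1, 2, 3, 8, 10, 11).
Pick 2: T2 covers 3 new elements (4, 5, 7).
Pick 3: T4 covers 2 new elements (6, 9).
Pick 4: T5 covers 1 new elements (0).
Greedy uses 4 sets.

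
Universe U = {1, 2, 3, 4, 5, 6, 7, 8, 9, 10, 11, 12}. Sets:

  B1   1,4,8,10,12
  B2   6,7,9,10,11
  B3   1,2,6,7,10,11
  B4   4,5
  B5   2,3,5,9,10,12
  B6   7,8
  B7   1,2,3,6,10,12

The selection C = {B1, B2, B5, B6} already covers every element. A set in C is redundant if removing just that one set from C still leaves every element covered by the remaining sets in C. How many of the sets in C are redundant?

1

Drop B1: 1, 4 uncovered — not redundant.
Drop B2: 6, 11 uncovered — not redundant.
Drop B5: 2, 3, 5 uncovered — not redundant.
Drop B6: the rest still cover every element — redundant.
1 redundant: B6.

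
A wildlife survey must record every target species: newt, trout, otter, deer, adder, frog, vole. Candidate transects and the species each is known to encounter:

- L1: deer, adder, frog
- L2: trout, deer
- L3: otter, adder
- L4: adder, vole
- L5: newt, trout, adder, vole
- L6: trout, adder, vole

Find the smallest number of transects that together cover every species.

L1, L3, L5 together cover {newt, trout, otter, deer, adder, frog, vole} — every species.
No 2 of the 6 transects cover everything (all 15 pairs fall short), so 3 is minimum.

3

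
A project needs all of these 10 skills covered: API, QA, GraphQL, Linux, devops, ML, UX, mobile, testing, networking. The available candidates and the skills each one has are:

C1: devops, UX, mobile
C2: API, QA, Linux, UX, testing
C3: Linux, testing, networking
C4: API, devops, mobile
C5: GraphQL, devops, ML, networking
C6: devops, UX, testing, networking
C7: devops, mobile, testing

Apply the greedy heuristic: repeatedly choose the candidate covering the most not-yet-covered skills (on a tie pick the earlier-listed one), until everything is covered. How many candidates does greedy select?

3

Pick 1: C2 covers 5 new skills (API, QA, Linux, UX, testing).
Pick 2: C5 covers 4 new skills (GraphQL, devops, ML, networking).
Pick 3: C1 covers 1 new skills (mobile).
Greedy uses 3 candidates.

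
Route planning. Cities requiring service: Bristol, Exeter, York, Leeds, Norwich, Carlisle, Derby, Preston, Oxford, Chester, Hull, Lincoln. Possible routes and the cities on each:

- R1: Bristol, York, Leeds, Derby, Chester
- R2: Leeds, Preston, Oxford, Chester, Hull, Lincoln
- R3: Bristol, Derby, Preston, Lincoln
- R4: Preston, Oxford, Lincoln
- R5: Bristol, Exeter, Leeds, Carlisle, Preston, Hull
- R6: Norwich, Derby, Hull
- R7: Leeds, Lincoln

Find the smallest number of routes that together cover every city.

4

R1, R2, R5, R6 together cover {Bristol, Exeter, York, Leeds, Norwich, Carlisle, Derby, Preston, Oxford, Chester, Hull, Lincoln} — every city.
No 3 of the 7 routes cover everything (all 35 triples fall short), so 4 is minimum.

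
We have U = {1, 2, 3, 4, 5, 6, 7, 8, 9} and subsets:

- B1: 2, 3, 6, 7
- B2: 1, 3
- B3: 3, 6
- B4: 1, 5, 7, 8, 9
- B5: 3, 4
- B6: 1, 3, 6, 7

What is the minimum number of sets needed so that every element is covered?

B1, B4, B5 together cover {1, 2, 3, 4, 5, 6, 7, 8, 9} — every element.
No 2 of the 6 sets cover everything (all 15 pairs fall short), so 3 is minimum.

3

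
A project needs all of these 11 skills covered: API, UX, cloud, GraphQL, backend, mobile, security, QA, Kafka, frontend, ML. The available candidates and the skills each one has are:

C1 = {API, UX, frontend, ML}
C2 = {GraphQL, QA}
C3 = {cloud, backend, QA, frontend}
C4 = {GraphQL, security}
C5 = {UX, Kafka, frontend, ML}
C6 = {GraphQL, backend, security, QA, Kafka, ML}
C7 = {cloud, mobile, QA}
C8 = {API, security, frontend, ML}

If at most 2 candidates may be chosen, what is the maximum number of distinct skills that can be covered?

Choosing C1, C6 covers {API, UX, GraphQL, backend, security, QA, Kafka, frontend, ML} — 9 skills.
No choice of 2 candidates does better; here cloud, mobile are left uncovered.

9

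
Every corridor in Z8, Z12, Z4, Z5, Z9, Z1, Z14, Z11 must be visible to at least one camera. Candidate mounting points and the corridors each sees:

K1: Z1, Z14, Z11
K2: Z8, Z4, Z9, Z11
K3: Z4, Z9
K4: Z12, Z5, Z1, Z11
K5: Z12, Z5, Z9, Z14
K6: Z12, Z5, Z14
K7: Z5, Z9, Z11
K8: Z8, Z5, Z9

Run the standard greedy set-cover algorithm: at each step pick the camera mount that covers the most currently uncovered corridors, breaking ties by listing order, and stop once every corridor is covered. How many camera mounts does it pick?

Pick 1: K2 covers 4 new corridors (Z8, Z4, Z9, Z11).
Pick 2: K4 covers 3 new corridors (Z12, Z5, Z1).
Pick 3: K1 covers 1 new corridors (Z14).
Greedy uses 3 camera mounts.

3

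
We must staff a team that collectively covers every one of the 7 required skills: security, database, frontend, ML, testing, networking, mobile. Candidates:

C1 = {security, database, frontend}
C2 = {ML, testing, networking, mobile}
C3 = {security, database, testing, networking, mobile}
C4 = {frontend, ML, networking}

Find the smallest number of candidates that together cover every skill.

2

C1, C2 together cover {security, database, frontend, ML, testing, networking, mobile} — every skill.
No single candidate contains all 7 skills, so 2 is optimal.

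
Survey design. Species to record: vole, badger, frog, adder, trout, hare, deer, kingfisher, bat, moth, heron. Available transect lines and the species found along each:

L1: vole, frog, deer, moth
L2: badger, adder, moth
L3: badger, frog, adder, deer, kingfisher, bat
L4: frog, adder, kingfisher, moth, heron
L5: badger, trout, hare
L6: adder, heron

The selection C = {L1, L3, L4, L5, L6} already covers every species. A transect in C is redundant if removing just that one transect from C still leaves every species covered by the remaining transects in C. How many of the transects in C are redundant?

2

Drop L1: vole uncovered — not redundant.
Drop L3: bat uncovered — not redundant.
Drop L4: the rest still cover every species — redundant.
Drop L5: trout, hare uncovered — not redundant.
Drop L6: the rest still cover every species — redundant.
2 redundant: L4, L6.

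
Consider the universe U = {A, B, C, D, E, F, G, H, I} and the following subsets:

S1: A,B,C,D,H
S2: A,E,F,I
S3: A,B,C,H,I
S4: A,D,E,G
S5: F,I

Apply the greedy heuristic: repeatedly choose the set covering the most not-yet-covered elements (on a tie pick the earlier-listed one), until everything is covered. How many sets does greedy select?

Pick 1: S1 covers 5 new elements (A, B, C, D, H).
Pick 2: S2 covers 3 new elements (E, F, I).
Pick 3: S4 covers 1 new elements (G).
Greedy uses 3 sets.

3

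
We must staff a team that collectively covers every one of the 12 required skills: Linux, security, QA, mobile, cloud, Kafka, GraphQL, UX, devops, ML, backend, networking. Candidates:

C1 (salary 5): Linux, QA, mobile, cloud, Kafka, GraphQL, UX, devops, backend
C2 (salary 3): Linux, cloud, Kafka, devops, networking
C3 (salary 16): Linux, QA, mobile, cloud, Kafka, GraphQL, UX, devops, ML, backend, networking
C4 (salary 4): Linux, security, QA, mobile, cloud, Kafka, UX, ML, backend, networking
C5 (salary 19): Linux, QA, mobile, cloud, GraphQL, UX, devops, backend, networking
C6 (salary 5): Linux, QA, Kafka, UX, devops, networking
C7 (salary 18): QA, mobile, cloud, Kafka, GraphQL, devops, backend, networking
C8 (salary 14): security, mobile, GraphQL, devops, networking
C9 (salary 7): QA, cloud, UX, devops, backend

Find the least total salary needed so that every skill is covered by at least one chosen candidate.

9

C1, C4 cover every skill at salary 5 + 4 = 9.
Any cover uses at least 2 candidates; among all covering selections none totals below 9.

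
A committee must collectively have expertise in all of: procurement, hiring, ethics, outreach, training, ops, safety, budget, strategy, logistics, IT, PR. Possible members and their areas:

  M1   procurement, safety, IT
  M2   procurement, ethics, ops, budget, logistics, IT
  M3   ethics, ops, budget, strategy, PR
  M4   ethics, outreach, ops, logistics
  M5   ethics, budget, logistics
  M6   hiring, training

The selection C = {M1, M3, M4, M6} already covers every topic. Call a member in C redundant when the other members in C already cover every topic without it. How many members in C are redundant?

0

Drop M1: procurement, safety, IT uncovered — not redundant.
Drop M3: budget, strategy, PR uncovered — not redundant.
Drop M4: outreach, logistics uncovered — not redundant.
Drop M6: hiring, training uncovered — not redundant.
None of the members in C is redundant.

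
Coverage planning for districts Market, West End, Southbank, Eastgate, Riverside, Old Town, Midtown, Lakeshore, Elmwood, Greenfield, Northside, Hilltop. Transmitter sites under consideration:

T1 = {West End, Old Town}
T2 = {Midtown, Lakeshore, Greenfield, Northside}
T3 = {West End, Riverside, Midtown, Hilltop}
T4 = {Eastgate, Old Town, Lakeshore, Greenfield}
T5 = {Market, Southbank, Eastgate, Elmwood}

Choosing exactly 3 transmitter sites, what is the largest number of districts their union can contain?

11

Choosing T2, T3, T5 covers {Market, West End, Southbank, Eastgate, Riverside, Midtown, Lakeshore, Elmwood, Greenfield, Northside, Hilltop} — 11 districts.
No choice of 3 transmitter sites does better; here Old Town is left uncovered.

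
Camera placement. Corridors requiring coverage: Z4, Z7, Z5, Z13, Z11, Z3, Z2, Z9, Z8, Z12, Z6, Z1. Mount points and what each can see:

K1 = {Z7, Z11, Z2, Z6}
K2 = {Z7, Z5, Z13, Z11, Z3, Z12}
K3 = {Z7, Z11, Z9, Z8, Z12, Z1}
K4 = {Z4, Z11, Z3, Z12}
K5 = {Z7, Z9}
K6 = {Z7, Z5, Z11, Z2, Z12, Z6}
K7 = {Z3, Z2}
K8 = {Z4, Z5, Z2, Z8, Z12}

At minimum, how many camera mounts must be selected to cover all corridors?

K1, K2, K3, K4 together cover {Z4, Z7, Z5, Z13, Z11, Z3, Z2, Z9, Z8, Z12, Z6, Z1} — every corridor.
No 3 of the 8 camera mounts cover everything (all 56 triples fall short), so 4 is minimum.

4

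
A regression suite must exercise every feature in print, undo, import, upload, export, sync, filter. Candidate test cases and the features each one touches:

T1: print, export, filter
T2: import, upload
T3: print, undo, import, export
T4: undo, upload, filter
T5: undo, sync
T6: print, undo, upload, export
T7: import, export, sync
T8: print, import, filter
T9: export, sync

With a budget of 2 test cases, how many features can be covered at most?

6

Choosing T3, T4 covers {print, undo, import, upload, export, filter} — 6 features.
No choice of 2 test cases does better; here sync is left uncovered.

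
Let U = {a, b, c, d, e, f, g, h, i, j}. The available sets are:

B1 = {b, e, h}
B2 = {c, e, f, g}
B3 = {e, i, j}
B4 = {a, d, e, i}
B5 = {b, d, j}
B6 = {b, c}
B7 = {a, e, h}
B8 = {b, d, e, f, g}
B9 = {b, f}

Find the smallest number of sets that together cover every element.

B1, B2, B3, B4 together cover {a, b, c, d, e, f, g, h, i, j} — every element.
No 3 of the 9 sets cover everything (all 84 triples fall short), so 4 is minimum.

4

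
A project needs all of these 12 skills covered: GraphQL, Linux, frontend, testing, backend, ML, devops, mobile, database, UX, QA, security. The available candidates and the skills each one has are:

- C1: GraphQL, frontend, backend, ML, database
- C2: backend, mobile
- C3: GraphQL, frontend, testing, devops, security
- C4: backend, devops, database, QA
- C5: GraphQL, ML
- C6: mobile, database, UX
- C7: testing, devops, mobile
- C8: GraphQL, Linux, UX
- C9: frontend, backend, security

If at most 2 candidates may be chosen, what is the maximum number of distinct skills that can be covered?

Choosing C1, C3 covers {GraphQL, frontend, testing, backend, ML, devops, database, security} — 8 skills.
No choice of 2 candidates does better; here Linux, mobile, UX, QA are left uncovered.

8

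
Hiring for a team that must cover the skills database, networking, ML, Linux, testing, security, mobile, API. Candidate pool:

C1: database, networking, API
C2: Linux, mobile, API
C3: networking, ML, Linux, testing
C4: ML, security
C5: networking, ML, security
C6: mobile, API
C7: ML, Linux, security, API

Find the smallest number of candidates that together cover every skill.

C1, C2, C3, C4 together cover {database, networking, ML, Linux, testing, security, mobile, API} — every skill.
No 3 of the 7 candidates cover everything (all 35 triples fall short), so 4 is minimum.

4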